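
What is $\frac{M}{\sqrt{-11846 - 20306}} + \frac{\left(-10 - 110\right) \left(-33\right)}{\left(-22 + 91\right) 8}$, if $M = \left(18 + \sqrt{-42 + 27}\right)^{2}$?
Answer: $\frac{165}{23} + \frac{9 \sqrt{120570}}{4019} - \frac{309 i \sqrt{8038}}{16076} \approx 7.9515 - 1.7233 i$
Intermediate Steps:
$M = \left(18 + i \sqrt{15}\right)^{2}$ ($M = \left(18 + \sqrt{-15}\right)^{2} = \left(18 + i \sqrt{15}\right)^{2} \approx 309.0 + 139.43 i$)
$\frac{M}{\sqrt{-11846 - 20306}} + \frac{\left(-10 - 110\right) \left(-33\right)}{\left(-22 + 91\right) 8} = \frac{\left(18 + i \sqrt{15}\right)^{2}}{\sqrt{-11846 - 20306}} + \frac{\left(-10 - 110\right) \left(-33\right)}{\left(-22 + 91\right) 8} = \frac{\left(18 + i \sqrt{15}\right)^{2}}{\sqrt{-32152}} + \frac{\left(-120\right) \left(-33\right)}{69 \cdot 8} = \frac{\left(18 + i \sqrt{15}\right)^{2}}{2 i \sqrt{8038}} + \frac{3960}{552} = \left(18 + i \sqrt{15}\right)^{2} \left(- \frac{i \sqrt{8038}}{16076}\right) + 3960 \cdot \frac{1}{552} = - \frac{i \sqrt{8038} \left(18 + i \sqrt{15}\right)^{2}}{16076} + \frac{165}{23} = \frac{165}{23} - \frac{i \sqrt{8038} \left(18 + i \sqrt{15}\right)^{2}}{16076}$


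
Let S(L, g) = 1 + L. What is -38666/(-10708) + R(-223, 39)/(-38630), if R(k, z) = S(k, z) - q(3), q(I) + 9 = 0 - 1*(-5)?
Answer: 374000481/103412510 ≈ 3.6166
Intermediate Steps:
q(I) = -4 (q(I) = -9 + (0 - 1*(-5)) = -9 + (0 + 5) = -9 + 5 = -4)
R(k, z) = 5 + k (R(k, z) = (1 + k) - 1*(-4) = (1 + k) + 4 = 5 + k)
-38666/(-10708) + R(-223, 39)/(-38630) = -38666/(-10708) + (5 - 223)/(-38630) = -38666*(-1/10708) - 218*(-1/38630) = 19333/5354 + 109/19315 = 374000481/103412510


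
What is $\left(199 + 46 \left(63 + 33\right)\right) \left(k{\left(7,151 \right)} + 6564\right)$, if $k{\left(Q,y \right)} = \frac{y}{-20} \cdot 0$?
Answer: $30292860$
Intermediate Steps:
$k{\left(Q,y \right)} = 0$ ($k{\left(Q,y \right)} = y \left(- \frac{1}{20}\right) 0 = - \frac{y}{20} \cdot 0 = 0$)
$\left(199 + 46 \left(63 + 33\right)\right) \left(k{\left(7,151 \right)} + 6564\right) = \left(199 + 46 \left(63 + 33\right)\right) \left(0 + 6564\right) = \left(199 + 46 \cdot 96\right) 6564 = \left(199 + 4416\right) 6564 = 4615 \cdot 6564 = 30292860$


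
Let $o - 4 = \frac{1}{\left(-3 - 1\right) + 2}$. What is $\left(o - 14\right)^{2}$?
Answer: $\frac{441}{4} \approx 110.25$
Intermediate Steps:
$o = \frac{7}{2}$ ($o = 4 + \frac{1}{\left(-3 - 1\right) + 2} = 4 + \frac{1}{-4 + 2} = 4 + \frac{1}{-2} = 4 - \frac{1}{2} = \frac{7}{2} \approx 3.5$)
$\left(o - 14\right)^{2} = \left(\frac{7}{2} - 14\right)^{2} = \left(- \frac{21}{2}\right)^{2} = \frac{441}{4}$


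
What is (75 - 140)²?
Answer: 4225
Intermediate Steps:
(75 - 140)² = (-65)² = 4225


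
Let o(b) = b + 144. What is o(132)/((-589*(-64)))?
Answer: 69/9424 ≈ 0.0073217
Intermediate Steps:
o(b) = 144 + b
o(132)/((-589*(-64))) = (144 + 132)/((-589*(-64))) = 276/37696 = 276*(1/37696) = 69/9424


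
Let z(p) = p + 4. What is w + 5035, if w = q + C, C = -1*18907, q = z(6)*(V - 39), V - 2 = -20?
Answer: -14442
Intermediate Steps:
V = -18 (V = 2 - 20 = -18)
z(p) = 4 + p
q = -570 (q = (4 + 6)*(-18 - 39) = 10*(-57) = -570)
C = -18907
w = -19477 (w = -570 - 18907 = -19477)
w + 5035 = -19477 + 5035 = -14442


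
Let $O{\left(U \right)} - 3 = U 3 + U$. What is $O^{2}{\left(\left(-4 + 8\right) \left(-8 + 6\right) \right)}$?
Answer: $841$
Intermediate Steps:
$O{\left(U \right)} = 3 + 4 U$ ($O{\left(U \right)} = 3 + \left(U 3 + U\right) = 3 + \left(3 U + U\right) = 3 + 4 U$)
$O^{2}{\left(\left(-4 + 8\right) \left(-8 + 6\right) \right)} = \left(3 + 4 \left(-4 + 8\right) \left(-8 + 6\right)\right)^{2} = \left(3 + 4 \cdot 4 \left(-2\right)\right)^{2} = \left(3 + 4 \left(-8\right)\right)^{2} = \left(3 - 32\right)^{2} = \left(-29\right)^{2} = 841$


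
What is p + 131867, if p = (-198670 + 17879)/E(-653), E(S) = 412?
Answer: 54148413/412 ≈ 1.3143e+5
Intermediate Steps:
p = -180791/412 (p = (-198670 + 17879)/412 = -180791*1/412 = -180791/412 ≈ -438.81)
p + 131867 = -180791/412 + 131867 = 54148413/412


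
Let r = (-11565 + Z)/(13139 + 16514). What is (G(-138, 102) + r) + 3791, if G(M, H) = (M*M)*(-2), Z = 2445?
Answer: -1017018061/29653 ≈ -34297.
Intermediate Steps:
G(M, H) = -2*M**2 (G(M, H) = M**2*(-2) = -2*M**2)
r = -9120/29653 (r = (-11565 + 2445)/(13139 + 16514) = -9120/29653 ≈ -0.30756)
(G(-138, 102) + r) + 3791 = (-2*(-138)**2 - 9120/29653) + 3791 = (-2*19044 - 9120/29653) + 3791 = (-38088 - 9120/29653) + 3791 = -1129432584/29653 + 3791 = -1017018061/29653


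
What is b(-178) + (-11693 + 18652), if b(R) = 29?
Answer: 6988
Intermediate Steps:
b(-178) + (-11693 + 18652) = 29 + (-11693 + 18652) = 29 + 6959 = 6988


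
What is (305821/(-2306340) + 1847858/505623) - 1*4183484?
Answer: -1626172619265494881/388712849940 ≈ -4.1835e+6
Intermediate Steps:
(305821/(-2306340) + 1847858/505623) - 1*4183484 = (305821*(-1/2306340) + 1847858*(1/505623)) - 4183484 = (-305821/2306340 + 1847858/505623) - 4183484 = 1369052896079/388712849940 - 4183484 = -1626172619265494881/388712849940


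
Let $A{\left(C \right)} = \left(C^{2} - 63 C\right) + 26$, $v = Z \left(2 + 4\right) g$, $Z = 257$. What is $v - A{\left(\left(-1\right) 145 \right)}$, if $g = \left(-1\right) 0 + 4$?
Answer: $-24018$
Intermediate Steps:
$g = 4$ ($g = 0 + 4 = 4$)
$v = 6168$ ($v = 257 \left(2 + 4\right) 4 = 257 \cdot 6 \cdot 4 = 257 \cdot 24 = 6168$)
$A{\left(C \right)} = 26 + C^{2} - 63 C$
$v - A{\left(\left(-1\right) 145 \right)} = 6168 - \left(26 + \left(\left(-1\right) 145\right)^{2} - 63 \left(\left(-1\right) 145\right)\right) = 6168 - \left(26 + \left(-145\right)^{2} - -9135\right) = 6168 - \left(26 + 21025 + 9135\right) = 6168 - 30186 = -24018$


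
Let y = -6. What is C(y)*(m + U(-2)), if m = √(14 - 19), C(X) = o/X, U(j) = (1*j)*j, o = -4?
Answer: 8/3 + 2*I*√5/3 ≈ 2.6667 + 1.4907*I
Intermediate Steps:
U(j) = j² (U(j) = j*j = j²)
C(X) = -4/X
m = I*√5 (m = √(-5) = I*√5 ≈ 2.2361*I)
C(y)*(m + U(-2)) = (-4/(-6))*(I*√5 + (-2)²) = (-4*(-⅙))*(I*√5 + 4) = 2*(4 + I*√5)/3 = 8/3 + 2*I*√5/3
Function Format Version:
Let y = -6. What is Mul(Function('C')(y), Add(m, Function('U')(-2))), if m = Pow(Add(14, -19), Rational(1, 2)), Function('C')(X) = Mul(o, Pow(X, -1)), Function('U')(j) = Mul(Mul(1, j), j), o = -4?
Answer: Add(Rational(8, 3), Mul(Rational(2, 3), I, Pow(5, Rational(1, 2)))) ≈ Add(2.6667, Mul(1.4907, I))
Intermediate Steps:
Function('U')(j) = Pow(j, 2) (Function('U')(j) = Mul(j, j) = Pow(j, 2))
Function('C')(X) = Mul(-4, Pow(X, -1))
m = Mul(I, Pow(5, Rational(1, 2))) (m = Pow(-5, Rational(1, 2)) = Mul(I, Pow(5, Rational(1, 2))) ≈ Mul(2.2361, I))
Mul(Function('C')(y), Add(m, Function('U')(-2))) = Mul(Mul(-4, Pow(-6, -1)), Add(Mul(I, Pow(5, Rational(1, 2))), Pow(-2, 2))) = Mul(Mul(-4, Rational(-1, 6)), Add(Mul(I, Pow(5, Rational(1, 2))), 4)) = Mul(Rational(2, 3), Add(4, Mul(I, Pow(5, Rational(1, 2))))) = Add(Rational(8, 3), Mul(Rational(2, 3), I, Pow(5, Rational(1, 2))))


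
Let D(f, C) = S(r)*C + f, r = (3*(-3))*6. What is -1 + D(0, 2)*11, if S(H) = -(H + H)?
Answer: 2375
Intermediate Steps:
r = -54 (r = -9*6 = -54)
S(H) = -2*H
D(f, C) = f + 108*C (D(f, C) = (-2*(-54))*C + f = 108*C + f = f + 108*C)
-1 + D(0, 2)*11 = -1 + (0 + 108*2)*11 = -1 + (0 + 216)*11 = -1 + 216*11 = -1 + 2376 = 2375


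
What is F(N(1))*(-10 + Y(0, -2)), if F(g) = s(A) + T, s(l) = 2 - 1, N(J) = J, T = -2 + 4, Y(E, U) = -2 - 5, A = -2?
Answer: -51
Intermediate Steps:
Y(E, U) = -7
T = 2
s(l) = 1
F(g) = 3 (F(g) = 1 + 2 = 3)
F(N(1))*(-10 + Y(0, -2)) = 3*(-10 - 7) = 3*(-17) = -51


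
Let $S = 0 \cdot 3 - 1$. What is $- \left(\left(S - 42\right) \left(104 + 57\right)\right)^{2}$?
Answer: $-47927929$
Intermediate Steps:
$S = -1$ ($S = 0 - 1 = -1$)
$- \left(\left(S - 42\right) \left(104 + 57\right)\right)^{2} = - \left(\left(-1 - 42\right) \left(104 + 57\right)\right)^{2} = - \left(\left(-43\right) 161\right)^{2} = - \left(-6923\right)^{2} = \left(-1\right) 47927929 = -47927929$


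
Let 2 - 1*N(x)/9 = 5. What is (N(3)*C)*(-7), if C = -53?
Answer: -10017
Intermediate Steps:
N(x) = -27 (N(x) = 18 - 9*5 = 18 - 45 = -27)
(N(3)*C)*(-7) = -27*(-53)*(-7) = 1431*(-7) = -10017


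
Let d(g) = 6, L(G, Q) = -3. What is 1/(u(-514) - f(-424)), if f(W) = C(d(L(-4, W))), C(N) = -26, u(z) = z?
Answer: -1/488 ≈ -0.0020492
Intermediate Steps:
f(W) = -26
1/(u(-514) - f(-424)) = 1/(-514 - 1*(-26)) = 1/(-514 + 26) = 1/(-488) = -1/488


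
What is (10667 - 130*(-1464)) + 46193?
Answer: 247180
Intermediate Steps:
(10667 - 130*(-1464)) + 46193 = (10667 + 190320) + 46193 = 200987 + 46193 = 247180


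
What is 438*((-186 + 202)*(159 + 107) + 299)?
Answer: 1995090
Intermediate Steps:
438*((-186 + 202)*(159 + 107) + 299) = 438*(16*266 + 299) = 438*(4256 + 299) = 438*4555 = 1995090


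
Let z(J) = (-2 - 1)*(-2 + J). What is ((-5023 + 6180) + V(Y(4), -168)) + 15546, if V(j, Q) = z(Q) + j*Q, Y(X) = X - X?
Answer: 17213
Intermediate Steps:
Y(X) = 0
z(J) = 6 - 3*J (z(J) = -3*(-2 + J) = 6 - 3*J)
V(j, Q) = 6 - 3*Q + Q*j (V(j, Q) = (6 - 3*Q) + j*Q = (6 - 3*Q) + Q*j = 6 - 3*Q + Q*j)
((-5023 + 6180) + V(Y(4), -168)) + 15546 = ((-5023 + 6180) + (6 - 3*(-168) - 168*0)) + 15546 = (1157 + (6 + 504 + 0)) + 15546 = (1157 + 510) + 15546 = 1667 + 15546 = 17213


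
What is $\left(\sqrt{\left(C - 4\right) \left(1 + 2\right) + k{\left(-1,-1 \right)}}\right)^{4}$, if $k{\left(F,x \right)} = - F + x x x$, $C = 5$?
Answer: $9$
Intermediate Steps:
$k{\left(F,x \right)} = x^{3} - F$ ($k{\left(F,x \right)} = - F + x^{2} x = - F + x^{3} = x^{3} - F$)
$\left(\sqrt{\left(C - 4\right) \left(1 + 2\right) + k{\left(-1,-1 \right)}}\right)^{4} = \left(\sqrt{\left(5 - 4\right) \left(1 + 2\right) + \left(\left(-1\right)^{3} - -1\right)}\right)^{4} = \left(\sqrt{1 \cdot 3 + \left(-1 + 1\right)}\right)^{4} = \left(\sqrt{3 + 0}\right)^{4} = \left(\sqrt{3}\right)^{4} = 9$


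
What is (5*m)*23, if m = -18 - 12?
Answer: -3450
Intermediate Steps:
m = -30
(5*m)*23 = (5*(-30))*23 = -150*23 = -3450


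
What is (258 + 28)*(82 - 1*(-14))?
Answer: 27456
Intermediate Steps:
(258 + 28)*(82 - 1*(-14)) = 286*(82 + 14) = 286*96 = 27456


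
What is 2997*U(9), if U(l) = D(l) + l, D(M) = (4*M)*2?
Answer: 242757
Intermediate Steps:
D(M) = 8*M
U(l) = 9*l (U(l) = 8*l + l = 9*l)
2997*U(9) = 2997*(9*9) = 2997*81 = 242757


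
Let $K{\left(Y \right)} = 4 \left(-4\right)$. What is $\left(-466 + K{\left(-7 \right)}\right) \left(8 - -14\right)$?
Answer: $-10604$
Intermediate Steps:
$K{\left(Y \right)} = -16$
$\left(-466 + K{\left(-7 \right)}\right) \left(8 - -14\right) = \left(-466 - 16\right) \left(8 - -14\right) = - 482 \left(8 + 14\right) = \left(-482\right) 22 = -10604$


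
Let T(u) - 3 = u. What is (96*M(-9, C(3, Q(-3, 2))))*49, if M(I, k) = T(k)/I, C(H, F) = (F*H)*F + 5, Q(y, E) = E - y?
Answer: -130144/3 ≈ -43381.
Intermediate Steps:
T(u) = 3 + u
C(H, F) = 5 + H*F² (C(H, F) = H*F² + 5 = 5 + H*F²)
M(I, k) = (3 + k)/I
(96*M(-9, C(3, Q(-3, 2))))*49 = (96*((3 + (5 + 3*(2 - 1*(-3))²))/(-9)))*49 = (96*(-(3 + (5 + 3*(2 + 3)²))/9))*49 = (96*(-(3 + (5 + 3*5²))/9))*49 = (96*(-(3 + (5 + 3*25))/9))*49 = (96*(-(3 + (5 + 75))/9))*49 = (96*(-(3 + 80)/9))*49 = (96*(-⅑*83))*49 = (96*(-83/9))*49 = -2656/3*49 = -130144/3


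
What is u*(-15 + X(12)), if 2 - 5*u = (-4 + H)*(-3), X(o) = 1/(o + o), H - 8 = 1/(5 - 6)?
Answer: -3949/120 ≈ -32.908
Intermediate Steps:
H = 7 (H = 8 + 1/(5 - 6) = 8 + 1/(-1) = 8 - 1 = 7)
X(o) = 1/(2*o)
u = 11/5 (u = ⅖ - (-4 + 7)*(-3)/5 = ⅖ - 3*(-3)/5 = ⅖ - ⅕*(-9) = ⅖ + 9/5 = 11/5 ≈ 2.2000)
u*(-15 + X(12)) = 11*(-15 + (½)/12)/5 = 11*(-15 + (½)*(1/12))/5 = 11*(-15 + 1/24)/5 = (11/5)*(-359/24) = -3949/120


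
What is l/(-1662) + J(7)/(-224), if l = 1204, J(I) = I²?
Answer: -25081/26592 ≈ -0.94318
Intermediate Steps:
l/(-1662) + J(7)/(-224) = 1204/(-1662) + 7²/(-224) = 1204*(-1/1662) + 49*(-1/224) = -602/831 - 7/32 = -25081/26592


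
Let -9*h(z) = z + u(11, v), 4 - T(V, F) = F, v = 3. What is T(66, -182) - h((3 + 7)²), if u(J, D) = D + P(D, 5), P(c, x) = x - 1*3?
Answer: 593/3 ≈ 197.67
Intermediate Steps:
P(c, x) = -3 + x (P(c, x) = x - 3 = -3 + x)
T(V, F) = 4 - F
u(J, D) = 2 + D (u(J, D) = D + (-3 + 5) = D + 2 = 2 + D)
h(z) = -5/9 - z/9 (h(z) = -(z + (2 + 3))/9 = -(z + 5)/9 = -(5 + z)/9 = -5/9 - z/9)
T(66, -182) - h((3 + 7)²) = (4 - 1*(-182)) - (-5/9 - (3 + 7)²/9) = (4 + 182) - (-5/9 - ⅑*10²) = 186 - (-5/9 - ⅑*100) = 186 - (-5/9 - 100/9) = 186 - 1*(-35/3) = 186 + 35/3 = 593/3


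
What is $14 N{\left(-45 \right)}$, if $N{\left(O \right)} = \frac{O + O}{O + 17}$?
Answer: $45$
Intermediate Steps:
$N{\left(O \right)} = \frac{2 O}{17 + O}$
$14 N{\left(-45 \right)} = 14 \cdot 2 \left(-45\right) \frac{1}{17 - 45} = 14 \cdot 2 \left(-45\right) \frac{1}{-28} = 14 \cdot 2 \left(-45\right) \left(- \frac{1}{28}\right) = 14 \cdot \frac{45}{14} = 45$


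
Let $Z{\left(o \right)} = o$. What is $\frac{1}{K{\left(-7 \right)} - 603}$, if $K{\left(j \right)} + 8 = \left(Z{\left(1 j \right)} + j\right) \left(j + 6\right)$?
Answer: $- \frac{1}{597} \approx -0.001675$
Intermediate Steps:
$K{\left(j \right)} = -8 + 2 j \left(6 + j\right)$ ($K{\left(j \right)} = -8 + \left(1 j + j\right) \left(j + 6\right) = -8 + \left(j + j\right) \left(6 + j\right) = -8 + 2 j \left(6 + j\right)$)
$\frac{1}{K{\left(-7 \right)} - 603} = \frac{1}{\left(-8 + 2 \left(-7\right)^{2} + 12 \left(-7\right)\right) - 603} = \frac{1}{\left(-8 + 2 \cdot 49 - 84\right) - 603} = \frac{1}{\left(-8 + 98 - 84\right) - 603} = \frac{1}{6 - 603} = \frac{1}{-597} = - \frac{1}{597}$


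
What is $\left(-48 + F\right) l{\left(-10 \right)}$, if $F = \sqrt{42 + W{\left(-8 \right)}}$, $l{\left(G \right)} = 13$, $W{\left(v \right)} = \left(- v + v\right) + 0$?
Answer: $-624 + 13 \sqrt{42} \approx -539.75$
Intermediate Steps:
$W{\left(v \right)} = 0$ ($W{\left(v \right)} = 0 + 0 = 0$)
$F = \sqrt{42}$ ($F = \sqrt{42 + 0} = \sqrt{42} \approx 6.4807$)
$\left(-48 + F\right) l{\left(-10 \right)} = \left(-48 + \sqrt{42}\right) 13 = -624 + 13 \sqrt{42}$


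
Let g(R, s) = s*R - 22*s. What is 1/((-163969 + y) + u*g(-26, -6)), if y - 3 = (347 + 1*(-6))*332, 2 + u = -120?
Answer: -1/85890 ≈ -1.1643e-5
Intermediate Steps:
u = -122 (u = -2 - 120 = -122)
y = 113215 (y = 3 + (347 + 1*(-6))*332 = 3 + (347 - 6)*332 = 3 + 341*332 = 3 + 113212 = 113215)
g(R, s) = -22*s + R*s (g(R, s) = R*s - 22*s = -22*s + R*s)
1/((-163969 + y) + u*g(-26, -6)) = 1/((-163969 + 113215) - (-732)*(-22 - 26)) = 1/(-50754 - (-732)*(-48)) = 1/(-50754 - 122*288) = 1/(-50754 - 35136) = 1/(-85890) = -1/85890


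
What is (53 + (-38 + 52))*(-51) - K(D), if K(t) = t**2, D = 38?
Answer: -4861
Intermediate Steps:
(53 + (-38 + 52))*(-51) - K(D) = (53 + (-38 + 52))*(-51) - 1*38**2 = (53 + 14)*(-51) - 1*1444 = 67*(-51) - 1444 = -3417 - 1444 = -4861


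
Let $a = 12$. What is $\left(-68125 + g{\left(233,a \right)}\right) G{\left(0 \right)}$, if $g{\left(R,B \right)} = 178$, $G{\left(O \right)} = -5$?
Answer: $339735$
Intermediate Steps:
$\left(-68125 + g{\left(233,a \right)}\right) G{\left(0 \right)} = \left(-68125 + 178\right) \left(-5\right) = \left(-67947\right) \left(-5\right) = 339735$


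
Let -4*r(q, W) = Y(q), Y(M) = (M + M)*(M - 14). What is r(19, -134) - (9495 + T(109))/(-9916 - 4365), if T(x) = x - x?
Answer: -1337705/28562 ≈ -46.835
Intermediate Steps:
Y(M) = 2*M*(-14 + M) (Y(M) = (2*M)*(-14 + M) = 2*M*(-14 + M))
r(q, W) = -q*(-14 + q)/2
T(x) = 0
r(19, -134) - (9495 + T(109))/(-9916 - 4365) = (½)*19*(14 - 1*19) - (9495 + 0)/(-9916 - 4365) = (½)*19*(14 - 19) - 9495/(-14281) = (½)*19*(-5) - 9495*(-1)/14281 = -95/2 - 1*(-9495/14281) = -95/2 + 9495/14281 = -1337705/28562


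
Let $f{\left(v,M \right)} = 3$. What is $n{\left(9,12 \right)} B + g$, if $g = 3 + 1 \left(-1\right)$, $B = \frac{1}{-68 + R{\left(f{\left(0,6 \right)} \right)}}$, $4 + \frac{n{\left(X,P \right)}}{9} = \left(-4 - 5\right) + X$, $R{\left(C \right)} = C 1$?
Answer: $\frac{166}{65} \approx 2.5538$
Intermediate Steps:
$R{\left(C \right)} = C$
$n{\left(X,P \right)} = -117 + 9 X$ ($n{\left(X,P \right)} = -36 + 9 \left(\left(-4 - 5\right) + X\right) = -36 + 9 \left(-9 + X\right) = -36 + \left(-81 + 9 X\right) = -117 + 9 X$)
$B = - \frac{1}{65}$ ($B = \frac{1}{-68 + 3} = \frac{1}{-65} = - \frac{1}{65} \approx -0.015385$)
$g = 2$ ($g = 3 - 1 = 2$)
$n{\left(9,12 \right)} B + g = \left(-117 + 9 \cdot 9\right) \left(- \frac{1}{65}\right) + 2 = \left(-117 + 81\right) \left(- \frac{1}{65}\right) + 2 = \left(-36\right) \left(- \frac{1}{65}\right) + 2 = \frac{36}{65} + 2 = \frac{166}{65}$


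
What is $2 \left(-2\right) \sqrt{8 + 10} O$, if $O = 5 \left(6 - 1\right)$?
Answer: $- 300 \sqrt{2} \approx -424.26$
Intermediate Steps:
$O = 25$ ($O = 5 \cdot 5 = 25$)
$2 \left(-2\right) \sqrt{8 + 10} O = 2 \left(-2\right) \sqrt{8 + 10} \cdot 25 = - 4 \sqrt{18} \cdot 25 = - 4 \cdot 3 \sqrt{2} \cdot 25 = - 12 \sqrt{2} \cdot 25 = - 300 \sqrt{2}$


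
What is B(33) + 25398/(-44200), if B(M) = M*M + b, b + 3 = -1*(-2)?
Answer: 1413653/1300 ≈ 1087.4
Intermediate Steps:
b = -1 (b = -3 - 1*(-2) = -3 + 2 = -1)
B(M) = -1 + M² (B(M) = M*M - 1 = M² - 1 = -1 + M²)
B(33) + 25398/(-44200) = (-1 + 33²) + 25398/(-44200) = (-1 + 1089) + 25398*(-1/44200) = 1088 - 747/1300 = 1413653/1300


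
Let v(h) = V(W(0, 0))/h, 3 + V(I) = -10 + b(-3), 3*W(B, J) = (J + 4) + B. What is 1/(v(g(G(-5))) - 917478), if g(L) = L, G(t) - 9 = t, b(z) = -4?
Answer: -4/3669929 ≈ -1.0899e-6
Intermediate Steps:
G(t) = 9 + t
W(B, J) = 4/3 + B/3 + J/3 (W(B, J) = ((J + 4) + B)/3 = ((4 + J) + B)/3 = (4 + B + J)/3 = 4/3 + B/3 + J/3)
V(I) = -17 (V(I) = -3 + (-10 - 4) = -3 - 14 = -17)
v(h) = -17/h
1/(v(g(G(-5))) - 917478) = 1/(-17/(9 - 5) - 917478) = 1/(-17/4 - 917478) = 1/(-3669929/4) = -4/3669929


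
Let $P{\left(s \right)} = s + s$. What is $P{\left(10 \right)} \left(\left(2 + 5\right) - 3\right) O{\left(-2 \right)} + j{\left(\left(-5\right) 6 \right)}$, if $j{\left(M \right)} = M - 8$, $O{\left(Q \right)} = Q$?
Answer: $-198$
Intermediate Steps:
$j{\left(M \right)} = -8 + M$
$P{\left(s \right)} = 2 s$
$P{\left(10 \right)} \left(\left(2 + 5\right) - 3\right) O{\left(-2 \right)} + j{\left(\left(-5\right) 6 \right)} = 2 \cdot 10 \left(\left(2 + 5\right) - 3\right) \left(-2\right) - 38 = 20 \left(7 - 3\right) \left(-2\right) - 38 = 20 \cdot 4 \left(-2\right) - 38 = 20 \left(-8\right) - 38 = -160 - 38 = -198$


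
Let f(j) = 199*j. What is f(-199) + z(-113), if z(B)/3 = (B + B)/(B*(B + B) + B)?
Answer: -2970077/75 ≈ -39601.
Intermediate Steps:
z(B) = 6*B/(B + 2*B**2) (z(B) = 3*((B + B)/(B*(B + B) + B)) = 3*((2*B)/(B*(2*B) + B)) = 3*((2*B)/(2*B**2 + B)) = 3*((2*B)/(B + 2*B**2)) = 3*(2*B/(B + 2*B**2)) = 6*B/(B + 2*B**2))
f(-199) + z(-113) = 199*(-199) + 6/(1 + 2*(-113)) = -39601 + 6/(1 - 226) = -39601 + 6/(-225) = -39601 + 6*(-1/225) = -39601 - 2/75 = -2970077/75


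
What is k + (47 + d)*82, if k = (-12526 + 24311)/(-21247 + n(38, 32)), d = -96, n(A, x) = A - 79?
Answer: -85546969/21288 ≈ -4018.6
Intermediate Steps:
n(A, x) = -79 + A
k = -11785/21288 (k = (-12526 + 24311)/(-21247 + (-79 + 38)) = 11785/(-21247 - 41) = 11785/(-21288) = 11785*(-1/21288) = -11785/21288 ≈ -0.55360)
k + (47 + d)*82 = -11785/21288 + (47 - 96)*82 = -11785/21288 - 49*82 = -11785/21288 - 4018 = -85546969/21288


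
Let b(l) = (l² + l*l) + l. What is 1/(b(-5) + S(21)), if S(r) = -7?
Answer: 1/38 ≈ 0.026316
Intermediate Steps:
b(l) = l + 2*l² (b(l) = (l² + l²) + l = 2*l² + l = l + 2*l²)
1/(b(-5) + S(21)) = 1/(-5*(1 + 2*(-5)) - 7) = 1/(-5*(1 - 10) - 7) = 1/(-5*(-9) - 7) = 1/(45 - 7) = 1/38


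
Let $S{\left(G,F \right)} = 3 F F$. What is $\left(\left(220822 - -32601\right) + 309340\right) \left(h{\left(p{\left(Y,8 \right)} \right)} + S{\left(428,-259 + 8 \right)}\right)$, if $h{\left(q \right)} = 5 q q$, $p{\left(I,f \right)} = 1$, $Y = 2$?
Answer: $106366709104$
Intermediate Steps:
$S{\left(G,F \right)} = 3 F^{2}$
$h{\left(q \right)} = 5 q^{2}$
$\left(\left(220822 - -32601\right) + 309340\right) \left(h{\left(p{\left(Y,8 \right)} \right)} + S{\left(428,-259 + 8 \right)}\right) = \left(\left(220822 - -32601\right) + 309340\right) \left(5 \cdot 1^{2} + 3 \left(-259 + 8\right)^{2}\right) = \left(\left(220822 + 32601\right) + 309340\right) \left(5 \cdot 1 + 3 \left(-251\right)^{2}\right) = \left(253423 + 309340\right) \left(5 + 3 \cdot 63001\right) = 562763 \left(5 + 189003\right) = 562763 \cdot 189008 = 106366709104$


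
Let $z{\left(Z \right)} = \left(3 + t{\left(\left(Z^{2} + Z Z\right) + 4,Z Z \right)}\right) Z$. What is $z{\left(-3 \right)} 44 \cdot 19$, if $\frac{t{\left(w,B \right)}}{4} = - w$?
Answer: $213180$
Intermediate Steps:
$t{\left(w,B \right)} = - 4 w$ ($t{\left(w,B \right)} = 4 \left(- w\right) = - 4 w$)
$z{\left(Z \right)} = Z \left(-13 - 8 Z^{2}\right)$ ($z{\left(Z \right)} = \left(3 - 4 \left(\left(Z^{2} + Z Z\right) + 4\right)\right) Z = \left(3 - 4 \left(\left(Z^{2} + Z^{2}\right) + 4\right)\right) Z = \left(3 - 4 \left(2 Z^{2} + 4\right)\right) Z = \left(3 - 4 \left(4 + 2 Z^{2}\right)\right) Z = \left(3 - \left(16 + 8 Z^{2}\right)\right) Z = \left(-13 - 8 Z^{2}\right) Z = Z \left(-13 - 8 Z^{2}\right)$)
$z{\left(-3 \right)} 44 \cdot 19 = \left(-1\right) \left(-3\right) \left(13 + 8 \left(-3\right)^{2}\right) 44 \cdot 19 = \left(-1\right) \left(-3\right) \left(13 + 8 \cdot 9\right) 44 \cdot 19 = \left(-1\right) \left(-3\right) \left(13 + 72\right) 44 \cdot 19 = \left(-1\right) \left(-3\right) 85 \cdot 44 \cdot 19 = 255 \cdot 44 \cdot 19 = 11220 \cdot 19 = 213180$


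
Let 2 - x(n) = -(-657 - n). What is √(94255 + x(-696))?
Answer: 2*√23574 ≈ 307.08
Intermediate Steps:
x(n) = -655 - n (x(n) = 2 - (-1)*(-657 - n) = 2 - (657 + n) = 2 + (-657 - n) = -655 - n)
√(94255 + x(-696)) = √(94255 + (-655 - 1*(-696))) = √(94255 + (-655 + 696)) = √(94255 + 41) = √94296 = 2*√23574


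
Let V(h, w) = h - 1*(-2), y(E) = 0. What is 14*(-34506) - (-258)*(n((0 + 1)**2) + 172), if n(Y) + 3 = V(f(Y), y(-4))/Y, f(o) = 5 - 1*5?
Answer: -438966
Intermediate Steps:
f(o) = 0 (f(o) = 5 - 5 = 0)
V(h, w) = 2 + h (V(h, w) = h + 2 = 2 + h)
n(Y) = -3 + 2/Y (n(Y) = -3 + (2 + 0)/Y = -3 + 2/Y)
14*(-34506) - (-258)*(n((0 + 1)**2) + 172) = 14*(-34506) - (-258)*((-3 + 2/((0 + 1)**2)) + 172) = -483084 - (-258)*((-3 + 2/(1**2)) + 172) = -483084 - (-258)*((-3 + 2/1) + 172) = -483084 - (-258)*((-3 + 2*1) + 172) = -483084 - (-258)*((-3 + 2) + 172) = -483084 - (-258)*(-1 + 172) = -483084 - (-258)*171 = -483084 - 1*(-44118) = -483084 + 44118 = -438966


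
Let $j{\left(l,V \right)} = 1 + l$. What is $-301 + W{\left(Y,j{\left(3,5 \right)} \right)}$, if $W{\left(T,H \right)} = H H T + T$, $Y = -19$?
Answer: $-624$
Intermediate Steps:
$W{\left(T,H \right)} = T + T H^{2}$ ($W{\left(T,H \right)} = H^{2} T + T = T H^{2} + T = T + T H^{2}$)
$-301 + W{\left(Y,j{\left(3,5 \right)} \right)} = -301 - 19 \left(1 + \left(1 + 3\right)^{2}\right) = -301 - 19 \left(1 + 4^{2}\right) = -301 - 19 \left(1 + 16\right) = -301 - 323 = -624$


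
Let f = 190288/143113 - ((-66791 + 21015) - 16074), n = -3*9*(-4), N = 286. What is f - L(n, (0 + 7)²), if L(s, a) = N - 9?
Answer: 8812087037/143113 ≈ 61574.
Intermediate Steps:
n = 108 (n = -27*(-4) = 108)
L(s, a) = 277 (L(s, a) = 286 - 9 = 277)
f = 8851729338/143113 (f = 190288*(1/143113) - (-45776 - 16074) = 190288/143113 - 1*(-61850) = 190288/143113 + 61850 = 8851729338/143113 ≈ 61851.)
f - L(n, (0 + 7)²) = 8851729338/143113 - 1*277 = 8851729338/143113 - 277 = 8812087037/143113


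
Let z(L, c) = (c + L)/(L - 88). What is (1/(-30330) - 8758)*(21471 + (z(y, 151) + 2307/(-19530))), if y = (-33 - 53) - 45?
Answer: -129065432811289753/686367900 ≈ -1.8804e+8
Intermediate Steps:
y = -131 (y = -86 - 45 = -131)
z(L, c) = (L + c)/(-88 + L)
(1/(-30330) - 8758)*(21471 + (z(y, 151) + 2307/(-19530))) = (1/(-30330) - 8758)*(21471 + ((-131 + 151)/(-88 - 131) + 2307/(-19530))) = (-1/30330 - 8758)*(21471 + (20/(-219) + 2307*(-1/19530))) = -265630141*(21471 + (-1/219*20 - 769/6510))/30330 = -265630141*(21471 + (-20/219 - 769/6510))/30330 = -265630141*(21471 - 33179/158410)/30330 = -265630141/30330*3401187931/158410 = -129065432811289753/686367900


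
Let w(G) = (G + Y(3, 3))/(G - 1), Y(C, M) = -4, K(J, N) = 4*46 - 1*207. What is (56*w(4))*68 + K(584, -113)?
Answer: -23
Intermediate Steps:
K(J, N) = -23 (K(J, N) = 184 - 207 = -23)
w(G) = (-4 + G)/(-1 + G) (w(G) = (G - 4)/(G - 1) = (-4 + G)/(-1 + G))
(56*w(4))*68 + K(584, -113) = (56*((-4 + 4)/(-1 + 4)))*68 - 23 = (56*(0/3))*68 - 23 = (56*((⅓)*0))*68 - 23 = (56*0)*68 - 23 = 0*68 - 23 = 0 - 23 = -23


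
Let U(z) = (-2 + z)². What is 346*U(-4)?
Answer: 12456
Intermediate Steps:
346*U(-4) = 346*(-2 - 4)² = 346*(-6)² = 346*36 = 12456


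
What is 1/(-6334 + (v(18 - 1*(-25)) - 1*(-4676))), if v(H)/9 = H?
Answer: -1/1271 ≈ -0.00078678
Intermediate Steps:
v(H) = 9*H
1/(-6334 + (v(18 - 1*(-25)) - 1*(-4676))) = 1/(-6334 + (9*(18 - 1*(-25)) - 1*(-4676))) = 1/(-6334 + (9*(18 + 25) + 4676)) = 1/(-6334 + (9*43 + 4676)) = 1/(-6334 + (387 + 4676)) = 1/(-6334 + 5063) = 1/(-1271) = -1/1271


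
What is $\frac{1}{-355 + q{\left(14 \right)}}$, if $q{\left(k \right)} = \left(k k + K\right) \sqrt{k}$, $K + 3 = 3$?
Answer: $\frac{355}{411799} + \frac{196 \sqrt{14}}{411799} \approx 0.002643$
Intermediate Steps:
$K = 0$ ($K = -3 + 3 = 0$)
$q{\left(k \right)} = k^{\frac{5}{2}}$ ($q{\left(k \right)} = \left(k k + 0\right) \sqrt{k} = \left(k^{2} + 0\right) \sqrt{k} = k^{2} \sqrt{k} = k^{\frac{5}{2}}$)
$\frac{1}{-355 + q{\left(14 \right)}} = \frac{1}{-355 + 14^{\frac{5}{2}}} = \frac{1}{-355 + 196 \sqrt{14}}$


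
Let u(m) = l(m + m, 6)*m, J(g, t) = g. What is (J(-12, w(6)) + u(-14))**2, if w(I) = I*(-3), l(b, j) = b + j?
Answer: 87616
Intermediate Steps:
w(I) = -3*I
u(m) = m*(6 + 2*m) (u(m) = ((m + m) + 6)*m = (2*m + 6)*m = (6 + 2*m)*m = m*(6 + 2*m))
(J(-12, w(6)) + u(-14))**2 = (-12 + 2*(-14)*(3 - 14))**2 = (-12 + 2*(-14)*(-11))**2 = (-12 + 308)**2 = 296**2 = 87616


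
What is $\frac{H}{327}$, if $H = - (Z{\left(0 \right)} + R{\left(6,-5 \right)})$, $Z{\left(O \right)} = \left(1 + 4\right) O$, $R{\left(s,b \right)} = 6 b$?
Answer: $\frac{10}{109} \approx 0.091743$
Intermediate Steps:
$Z{\left(O \right)} = 5 O$
$H = 30$ ($H = - (5 \cdot 0 + 6 \left(-5\right)) = - (0 - 30) = \left(-1\right) \left(-30\right) = 30$)
$\frac{H}{327} = \frac{30}{327} = 30 \cdot \frac{1}{327} = \frac{10}{109}$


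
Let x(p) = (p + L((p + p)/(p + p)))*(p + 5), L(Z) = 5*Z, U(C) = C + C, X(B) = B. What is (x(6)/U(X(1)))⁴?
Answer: 214358881/16 ≈ 1.3397e+7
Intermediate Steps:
U(C) = 2*C
x(p) = (5 + p)² (x(p) = (p + 5*((p + p)/(p + p)))*(p + 5) = (p + 5*((2*p)/((2*p))))*(5 + p) = (p + 5*((2*p)*(1/(2*p))))*(5 + p) = (p + 5*1)*(5 + p) = (p + 5)*(5 + p) = (5 + p)*(5 + p) = (5 + p)²)
(x(6)/U(X(1)))⁴ = ((25 + 6² + 10*6)/((2*1)))⁴ = ((25 + 36 + 60)/2)⁴ = (121*(½))⁴ = (121/2)⁴ = 214358881/16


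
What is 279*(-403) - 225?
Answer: -112662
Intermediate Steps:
279*(-403) - 225 = -112437 - 225 = -112662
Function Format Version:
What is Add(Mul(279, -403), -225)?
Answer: -112662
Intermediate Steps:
Add(Mul(279, -403), -225) = Add(-112437, -225) = -112662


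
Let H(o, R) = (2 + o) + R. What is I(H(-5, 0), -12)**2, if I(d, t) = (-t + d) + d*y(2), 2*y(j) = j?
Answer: 36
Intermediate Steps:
y(j) = j/2
H(o, R) = 2 + R + o
I(d, t) = -t + 2*d (I(d, t) = (-t + d) + d*((1/2)*2) = (d - t) + d*1 = (d - t) + d = -t + 2*d)
I(H(-5, 0), -12)**2 = (-1*(-12) + 2*(2 + 0 - 5))**2 = (12 + 2*(-3))**2 = (12 - 6)**2 = 6**2 = 36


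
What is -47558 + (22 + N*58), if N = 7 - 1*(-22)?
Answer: -45854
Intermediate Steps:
N = 29 (N = 7 + 22 = 29)
-47558 + (22 + N*58) = -47558 + (22 + 29*58) = -47558 + (22 + 1682) = -47558 + 1704 = -45854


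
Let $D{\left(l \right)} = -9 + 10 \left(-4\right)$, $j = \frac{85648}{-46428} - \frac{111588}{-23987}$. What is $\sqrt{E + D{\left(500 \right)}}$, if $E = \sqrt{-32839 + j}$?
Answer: $\frac{\sqrt{-4678841541969 + 309009 i \sqrt{3135415155522711}}}{309009} \approx 8.3281 + 10.879 i$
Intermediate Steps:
$j = \frac{867472}{309009}$ ($j = 85648 \left(- \frac{1}{46428}\right) - - \frac{6564}{1411} = - \frac{404}{219} + \frac{6564}{1411} = \frac{867472}{309009} \approx 2.8073$)
$D{\left(l \right)} = -49$ ($D{\left(l \right)} = -9 - 40 = -49$)
$E = \frac{i \sqrt{3135415155522711}}{309009}$ ($E = \sqrt{-32839 + \frac{867472}{309009}} = \sqrt{- \frac{10146679079}{309009}} = \frac{i \sqrt{3135415155522711}}{309009} \approx 181.21 i$)
$\sqrt{E + D{\left(500 \right)}} = \sqrt{\frac{i \sqrt{3135415155522711}}{309009} - 49} = \sqrt{-49 + \frac{i \sqrt{3135415155522711}}{309009}}$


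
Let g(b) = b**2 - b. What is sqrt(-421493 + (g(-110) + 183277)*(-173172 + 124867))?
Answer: 2*I*sqrt(2360855257) ≈ 97177.0*I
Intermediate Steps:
sqrt(-421493 + (g(-110) + 183277)*(-173172 + 124867)) = sqrt(-421493 + (-110*(-1 - 110) + 183277)*(-173172 + 124867)) = sqrt(-421493 + (-110*(-111) + 183277)*(-48305)) = sqrt(-421493 + (12210 + 183277)*(-48305)) = sqrt(-421493 + 195487*(-48305)) = sqrt(-421493 - 9442999535) = sqrt(-9443421028) = 2*I*sqrt(2360855257)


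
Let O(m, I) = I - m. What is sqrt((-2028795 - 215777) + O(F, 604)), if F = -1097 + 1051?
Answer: I*sqrt(2243922) ≈ 1498.0*I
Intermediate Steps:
F = -46
sqrt((-2028795 - 215777) + O(F, 604)) = sqrt((-2028795 - 215777) + (604 - 1*(-46))) = sqrt(-2244572 + (604 + 46)) = sqrt(-2244572 + 650) = sqrt(-2243922) = I*sqrt(2243922)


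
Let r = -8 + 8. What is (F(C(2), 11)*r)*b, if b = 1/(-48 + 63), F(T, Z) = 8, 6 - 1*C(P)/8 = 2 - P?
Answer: 0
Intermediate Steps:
C(P) = 32 + 8*P (C(P) = 48 - 8*(2 - P) = 48 + (-16 + 8*P) = 32 + 8*P)
b = 1/15 ≈ 0.066667
r = 0
(F(C(2), 11)*r)*b = (8*0)*(1/15) = 0*(1/15) = 0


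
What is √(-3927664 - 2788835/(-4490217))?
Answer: I*√8798860038956186989/1496739 ≈ 1981.8*I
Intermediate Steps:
√(-3927664 - 2788835/(-4490217)) = √(-3927664 - 2788835*(-1/4490217)) = √(-3927664 + 2788835/4490217) = √(-17636060874253/4490217) = I*√8798860038956186989/1496739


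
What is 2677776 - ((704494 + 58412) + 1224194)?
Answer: 690676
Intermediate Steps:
2677776 - ((704494 + 58412) + 1224194) = 2677776 - (762906 + 1224194) = 2677776 - 1*1987100 = 2677776 - 1987100 = 690676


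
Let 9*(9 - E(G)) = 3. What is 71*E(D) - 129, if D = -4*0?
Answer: 1459/3 ≈ 486.33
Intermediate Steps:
D = 0
E(G) = 26/3 (E(G) = 9 - ⅑*3 = 9 - ⅓ = 26/3)
71*E(D) - 129 = 71*(26/3) - 129 = 1846/3 - 129 = 1459/3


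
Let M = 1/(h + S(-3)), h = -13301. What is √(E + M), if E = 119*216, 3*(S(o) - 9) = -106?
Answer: 5*√1643575777926/39982 ≈ 160.32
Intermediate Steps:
S(o) = -79/3 (S(o) = 9 + (⅓)*(-106) = 9 - 106/3 = -79/3)
E = 25704
M = -3/39982 (M = 1/(-13301 - 79/3) = 1/(-39982/3) = -3/39982 ≈ -7.5034e-5)
√(E + M) = √(25704 - 3/39982) = √(1027697325/39982) = 5*√1643575777926/39982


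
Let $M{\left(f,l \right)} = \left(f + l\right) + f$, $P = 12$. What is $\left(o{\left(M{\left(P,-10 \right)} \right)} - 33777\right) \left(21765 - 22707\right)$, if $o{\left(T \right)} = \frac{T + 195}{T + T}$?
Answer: $\frac{445352637}{14} \approx 3.1811 \cdot 10^{7}$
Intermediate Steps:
$M{\left(f,l \right)} = l + 2 f$
$o{\left(T \right)} = \frac{195 + T}{2 T}$
$\left(o{\left(M{\left(P,-10 \right)} \right)} - 33777\right) \left(21765 - 22707\right) = \left(\frac{195 + \left(-10 + 2 \cdot 12\right)}{2 \left(-10 + 2 \cdot 12\right)} - 33777\right) \left(21765 - 22707\right) = \left(\frac{195 + \left(-10 + 24\right)}{2 \left(-10 + 24\right)} - 33777\right) \left(-942\right) = \left(\frac{195 + 14}{2 \cdot 14} - 33777\right) \left(-942\right) = \left(\frac{1}{2} \cdot \frac{1}{14} \cdot 209 - 33777\right) \left(-942\right) = \left(\frac{209}{28} - 33777\right) \left(-942\right) = \left(- \frac{945547}{28}\right) \left(-942\right) = \frac{445352637}{14}$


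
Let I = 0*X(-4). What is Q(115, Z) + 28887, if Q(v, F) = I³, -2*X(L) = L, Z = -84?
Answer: 28887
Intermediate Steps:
X(L) = -L/2
I = 0 (I = 0*(-½*(-4)) = 0*2 = 0)
Q(v, F) = 0 (Q(v, F) = 0³ = 0)
Q(115, Z) + 28887 = 0 + 28887 = 28887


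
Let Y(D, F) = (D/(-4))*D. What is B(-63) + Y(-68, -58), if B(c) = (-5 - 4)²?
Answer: -1075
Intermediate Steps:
B(c) = 81 (B(c) = (-9)² = 81)
Y(D, F) = -D²/4 (Y(D, F) = (-D/4)*D = -D²/4)
B(-63) + Y(-68, -58) = 81 - ¼*(-68)² = 81 - ¼*4624 = 81 - 1156 = -1075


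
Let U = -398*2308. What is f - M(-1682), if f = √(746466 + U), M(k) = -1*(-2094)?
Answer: -2094 + I*√172118 ≈ -2094.0 + 414.87*I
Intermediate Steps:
U = -918584
M(k) = 2094
f = I*√172118 (f = √(746466 - 918584) = √(-172118) = I*√172118 ≈ 414.87*I)
f - M(-1682) = I*√172118 - 1*2094 = I*√172118 - 2094 = -2094 + I*√172118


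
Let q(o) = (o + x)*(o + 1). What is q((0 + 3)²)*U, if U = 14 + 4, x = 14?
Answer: 4140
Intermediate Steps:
U = 18
q(o) = (1 + o)*(14 + o) (q(o) = (o + 14)*(o + 1) = (14 + o)*(1 + o) = (1 + o)*(14 + o))
q((0 + 3)²)*U = (14 + ((0 + 3)²)² + 15*(0 + 3)²)*18 = (14 + (3²)² + 15*3²)*18 = (14 + 9² + 15*9)*18 = (14 + 81 + 135)*18 = 230*18 = 4140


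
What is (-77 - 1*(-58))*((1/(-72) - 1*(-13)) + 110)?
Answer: -168245/72 ≈ -2336.7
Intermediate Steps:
(-77 - 1*(-58))*((1/(-72) - 1*(-13)) + 110) = (-77 + 58)*((-1/72 + 13) + 110) = -19*(935/72 + 110) = -19*8855/72 = -168245/72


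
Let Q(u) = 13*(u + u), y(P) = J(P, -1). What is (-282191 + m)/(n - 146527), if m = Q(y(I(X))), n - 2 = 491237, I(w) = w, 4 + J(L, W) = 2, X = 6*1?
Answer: -94081/114904 ≈ -0.81878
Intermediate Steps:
X = 6
J(L, W) = -2 (J(L, W) = -4 + 2 = -2)
n = 491239 (n = 2 + 491237 = 491239)
y(P) = -2
Q(u) = 26*u (Q(u) = 13*(2*u) = 26*u)
m = -52 (m = 26*(-2) = -52)
(-282191 + m)/(n - 146527) = (-282191 - 52)/(491239 - 146527) = -282243/344712 = -282243*1/344712 = -94081/114904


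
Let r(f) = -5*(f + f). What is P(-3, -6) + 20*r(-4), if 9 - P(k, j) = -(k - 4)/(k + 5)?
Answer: 1611/2 ≈ 805.50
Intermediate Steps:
r(f) = -10*f
P(k, j) = 9 + (-4 + k)/(5 + k) (P(k, j) = 9 - (-1)*(k - 4)/(k + 5) = 9 - (-1)*(-4 + k)/(5 + k) = 9 + (-4 + k)/(5 + k))
P(-3, -6) + 20*r(-4) = (41 + 10*(-3))/(5 - 3) + 20*(-10*(-4)) = (41 - 30)/2 + 20*40 = (½)*11 + 800 = 11/2 + 800 = 1611/2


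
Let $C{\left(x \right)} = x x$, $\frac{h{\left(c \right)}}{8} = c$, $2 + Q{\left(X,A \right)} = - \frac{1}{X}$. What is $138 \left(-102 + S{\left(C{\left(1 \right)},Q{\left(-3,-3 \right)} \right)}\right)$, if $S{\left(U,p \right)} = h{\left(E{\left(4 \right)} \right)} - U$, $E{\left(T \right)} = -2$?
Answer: $-16422$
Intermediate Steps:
$Q{\left(X,A \right)} = -2 - \frac{1}{X}$
$h{\left(c \right)} = 8 c$
$C{\left(x \right)} = x^{2}$
$S{\left(U,p \right)} = -16 - U$ ($S{\left(U,p \right)} = 8 \left(-2\right) - U = -16 - U$)
$138 \left(-102 + S{\left(C{\left(1 \right)},Q{\left(-3,-3 \right)} \right)}\right) = 138 \left(-102 - 17\right) = 138 \left(-119\right) = -16422$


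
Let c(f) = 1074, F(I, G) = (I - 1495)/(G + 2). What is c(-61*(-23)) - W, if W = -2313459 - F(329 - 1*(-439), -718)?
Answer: 1657206355/716 ≈ 2.3145e+6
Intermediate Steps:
F(I, G) = (-1495 + I)/(2 + G)
W = -1656437371/716 (W = -2313459 - (-1495 + (329 - 1*(-439)))/(2 - 718) = -2313459 - (-1495 + (329 + 439))/(-716) = -2313459 - (-1)*(-1495 + 768)/716 = -2313459 - (-1)*(-727)/716 = -2313459 - 1*727/716 = -2313459 - 727/716 = -1656437371/716 ≈ -2.3135e+6)
c(-61*(-23)) - W = 1074 - 1*(-1656437371/716) = 1074 + 1656437371/716 = 1657206355/716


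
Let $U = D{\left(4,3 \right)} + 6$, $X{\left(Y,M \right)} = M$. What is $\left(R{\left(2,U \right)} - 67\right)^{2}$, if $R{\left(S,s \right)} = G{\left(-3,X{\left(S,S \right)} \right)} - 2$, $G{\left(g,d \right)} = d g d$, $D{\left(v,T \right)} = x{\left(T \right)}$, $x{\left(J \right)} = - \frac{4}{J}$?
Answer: $6561$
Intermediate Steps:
$D{\left(v,T \right)} = - \frac{4}{T}$
$G{\left(g,d \right)} = g d^{2}$
$U = \frac{14}{3}$ ($U = - \frac{4}{3} + 6 = \frac{14}{3} \approx 4.6667$)
$R{\left(S,s \right)} = -2 - 3 S^{2}$ ($R{\left(S,s \right)} = - 3 S^{2} - 2 = -2 - 3 S^{2}$)
$\left(R{\left(2,U \right)} - 67\right)^{2} = \left(\left(-2 - 3 \cdot 2^{2}\right) - 67\right)^{2} = \left(\left(-2 - 12\right) - 67\right)^{2} = \left(-14 - 67\right)^{2} = \left(-81\right)^{2} = 6561$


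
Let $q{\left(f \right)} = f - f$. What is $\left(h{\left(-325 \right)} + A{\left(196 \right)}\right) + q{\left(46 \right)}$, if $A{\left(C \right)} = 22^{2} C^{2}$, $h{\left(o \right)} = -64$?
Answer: $18593280$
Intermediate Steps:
$A{\left(C \right)} = 484 C^{2}$
$q{\left(f \right)} = 0$
$\left(h{\left(-325 \right)} + A{\left(196 \right)}\right) + q{\left(46 \right)} = \left(-64 + 484 \cdot 196^{2}\right) + 0 = \left(-64 + 484 \cdot 38416\right) + 0 = \left(-64 + 18593344\right) + 0 = 18593280 + 0 = 18593280$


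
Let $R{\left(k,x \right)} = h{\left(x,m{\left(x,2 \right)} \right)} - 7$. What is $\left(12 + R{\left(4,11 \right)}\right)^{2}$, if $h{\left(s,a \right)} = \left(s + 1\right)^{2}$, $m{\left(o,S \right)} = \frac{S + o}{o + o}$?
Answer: $22201$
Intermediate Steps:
$m{\left(o,S \right)} = \frac{S + o}{2 o}$
$h{\left(s,a \right)} = \left(1 + s\right)^{2}$
$R{\left(k,x \right)} = -7 + \left(1 + x\right)^{2}$ ($R{\left(k,x \right)} = \left(1 + x\right)^{2} - 7 = -7 + \left(1 + x\right)^{2}$)
$\left(12 + R{\left(4,11 \right)}\right)^{2} = \left(12 - \left(7 - \left(1 + 11\right)^{2}\right)\right)^{2} = \left(12 - \left(7 - 12^{2}\right)\right)^{2} = \left(12 + \left(-7 + 144\right)\right)^{2} = \left(12 + 137\right)^{2} = 149^{2} = 22201$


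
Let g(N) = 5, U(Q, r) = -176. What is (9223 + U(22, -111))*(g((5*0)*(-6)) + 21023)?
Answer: 190240316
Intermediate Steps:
(9223 + U(22, -111))*(g((5*0)*(-6)) + 21023) = (9223 - 176)*(5 + 21023) = 9047*21028 = 190240316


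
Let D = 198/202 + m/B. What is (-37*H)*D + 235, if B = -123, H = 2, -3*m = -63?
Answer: 725087/4141 ≈ 175.10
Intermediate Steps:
m = 21 (m = -⅓*(-63) = 21)
D = 3352/4141 (D = 198/202 + 21/(-123) = 198*(1/202) + 21*(-1/123) = 99/101 - 7/41 = 3352/4141 ≈ 0.80947)
(-37*H)*D + 235 = -37*2*(3352/4141) + 235 = -74*3352/4141 + 235 = -248048/4141 + 235 = 725087/4141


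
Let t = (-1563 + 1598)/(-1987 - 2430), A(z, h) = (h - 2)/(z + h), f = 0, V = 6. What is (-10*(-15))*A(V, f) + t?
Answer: -31555/631 ≈ -50.008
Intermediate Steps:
A(z, h) = (-2 + h)/(h + z)
t = -5/631 (t = 35/(-4417) = 35*(-1/4417) = -5/631 ≈ -0.0079239)
(-10*(-15))*A(V, f) + t = (-10*(-15))*((-2 + 0)/(0 + 6)) - 5/631 = 150*(-2/6) - 5/631 = 150*((⅙)*(-2)) - 5/631 = 150*(-⅓) - 5/631 = -50 - 5/631 = -31555/631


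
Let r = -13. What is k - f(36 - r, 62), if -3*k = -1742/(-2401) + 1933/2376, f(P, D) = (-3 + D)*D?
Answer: -62612991949/17114328 ≈ -3658.5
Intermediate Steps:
f(P, D) = D*(-3 + D)
k = -8780125/17114328 (k = -(-1742/(-2401) + 1933/2376)/3 = -(-1742*(-1/2401) + 1933*(1/2376))/3 = -(1742/2401 + 1933/2376)/3 = -⅓*8780125/5704776 = -8780125/17114328 ≈ -0.51303)
k - f(36 - r, 62) = -8780125/17114328 - 62*(-3 + 62) = -8780125/17114328 - 62*59 = -8780125/17114328 - 1*3658 = -8780125/17114328 - 3658 = -62612991949/17114328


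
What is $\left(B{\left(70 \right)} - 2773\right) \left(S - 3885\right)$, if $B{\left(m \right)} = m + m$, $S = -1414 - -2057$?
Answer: $8536186$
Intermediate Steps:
$S = 643$ ($S = -1414 + 2057 = 643$)
$B{\left(m \right)} = 2 m$
$\left(B{\left(70 \right)} - 2773\right) \left(S - 3885\right) = \left(2 \cdot 70 - 2773\right) \left(643 - 3885\right) = \left(140 - 2773\right) \left(-3242\right) = \left(-2633\right) \left(-3242\right) = 8536186$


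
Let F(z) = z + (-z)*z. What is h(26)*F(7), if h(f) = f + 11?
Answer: -1554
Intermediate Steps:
h(f) = 11 + f
F(z) = z - z²
h(26)*F(7) = (11 + 26)*(7*(1 - 1*7)) = 37*(7*(1 - 7)) = 37*(7*(-6)) = 37*(-42) = -1554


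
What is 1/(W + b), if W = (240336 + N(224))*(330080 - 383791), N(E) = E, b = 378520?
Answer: -1/12920339640 ≈ -7.7397e-11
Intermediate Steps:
W = -12920718160 (W = (240336 + 224)*(330080 - 383791) = 240560*(-53711) = -12920718160)
1/(W + b) = 1/(-12920718160 + 378520) = 1/(-12920339640) = -1/12920339640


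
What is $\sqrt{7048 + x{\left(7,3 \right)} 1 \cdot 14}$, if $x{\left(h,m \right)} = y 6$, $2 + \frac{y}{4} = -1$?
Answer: $2 \sqrt{1510} \approx 77.717$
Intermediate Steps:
$y = -12$ ($y = -8 + 4 \left(-1\right) = -8 - 4 = -12$)
$x{\left(h,m \right)} = -72$ ($x{\left(h,m \right)} = \left(-12\right) 6 = -72$)
$\sqrt{7048 + x{\left(7,3 \right)} 1 \cdot 14} = \sqrt{7048 + \left(-72\right) 1 \cdot 14} = \sqrt{7048 - 1008} = \sqrt{6040} = 2 \sqrt{1510}$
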